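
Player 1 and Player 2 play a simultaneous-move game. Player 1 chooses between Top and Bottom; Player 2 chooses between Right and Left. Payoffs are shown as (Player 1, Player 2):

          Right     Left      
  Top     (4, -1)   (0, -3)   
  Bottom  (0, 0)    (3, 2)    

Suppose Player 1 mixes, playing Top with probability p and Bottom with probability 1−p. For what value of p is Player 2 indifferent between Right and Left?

Player 2's indifference between Right and Left determines Player 1's mixing probability p:
  Player 2's payoff to Right: p·(-1) + (1−p)·0 = -p
  Player 2's payoff to Left: p·(-3) + (1−p)·2 = -5p + 2
  -p = -5p + 2  ⇒  4p = 2  ⇒  p = 1/2.

p = 1/2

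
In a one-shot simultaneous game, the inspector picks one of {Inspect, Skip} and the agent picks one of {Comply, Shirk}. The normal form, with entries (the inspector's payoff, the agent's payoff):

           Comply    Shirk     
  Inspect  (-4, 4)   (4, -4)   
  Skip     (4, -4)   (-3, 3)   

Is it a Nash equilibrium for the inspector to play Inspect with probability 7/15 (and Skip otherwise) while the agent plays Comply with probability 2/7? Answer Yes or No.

No

Given the agent's mix q = 2/7, the inspector's payoff from Inspect is 12/7 but from Skip is -1. The inspector strictly prefers Inspect, so the inspector would not mix.
So the proposed profile is not a Nash equilibrium.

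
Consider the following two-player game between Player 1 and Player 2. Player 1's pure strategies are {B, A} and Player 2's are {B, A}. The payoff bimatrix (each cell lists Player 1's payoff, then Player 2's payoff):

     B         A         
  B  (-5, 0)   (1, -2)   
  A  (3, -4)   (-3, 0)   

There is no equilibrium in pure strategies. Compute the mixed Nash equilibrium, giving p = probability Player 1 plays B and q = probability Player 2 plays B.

p = 2/3, q = 1/3

Player 1's mix must leave Player 2 indifferent between B and A.
  Player 2's payoff to B: p·0 + (1−p)·(-4) = 4p - 4
  Player 2's payoff to A: p·(-2) + (1−p)·0 = -2p
  4p - 4 = -2p  ⇒  6p = 4  ⇒  p = 2/3.
In a mixed equilibrium Player 1 is indifferent between B and A; this condition fixes q.
  Player 1's expected payoff from B: q·(-5) + (1−q)·1 = -6q + 1
  Player 1's expected payoff from A: q·3 + (1−q)·(-3) = 6q - 3
  -6q + 1 = 6q - 3  ⇒  -12q = -4  ⇒  q = 1/3.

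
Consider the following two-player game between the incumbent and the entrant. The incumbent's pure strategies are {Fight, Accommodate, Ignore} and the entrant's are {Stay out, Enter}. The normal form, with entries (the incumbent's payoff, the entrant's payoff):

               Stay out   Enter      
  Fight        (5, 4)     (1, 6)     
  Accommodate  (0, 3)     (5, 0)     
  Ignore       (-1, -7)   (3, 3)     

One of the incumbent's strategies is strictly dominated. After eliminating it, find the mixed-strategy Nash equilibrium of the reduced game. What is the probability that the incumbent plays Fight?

The incumbent's strategy Ignore is strictly dominated by Accommodate: 0 > -1 and 5 > 3. Eliminate Ignore.
For the entrant to be willing to mix, the entrant must be indifferent between Stay out and Enter, which pins down the incumbent's mix.
  the entrant's payoff to Stay out: p·4 + (1−p)·3 = p + 3
  the entrant's payoff to Enter: p·6 + (1−p)·0 = 6p
  p + 3 = 6p  ⇒  -5p = -3  ⇒  p = 3/5.

p = 3/5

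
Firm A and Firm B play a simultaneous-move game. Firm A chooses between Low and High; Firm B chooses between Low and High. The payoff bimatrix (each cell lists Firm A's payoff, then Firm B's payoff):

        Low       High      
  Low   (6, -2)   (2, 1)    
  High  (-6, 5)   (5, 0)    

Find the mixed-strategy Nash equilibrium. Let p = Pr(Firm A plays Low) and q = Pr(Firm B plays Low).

p = 5/8, q = 1/5

Firm A's mix must leave Firm B indifferent between Low and High.
  Firm B's payoff to Low: p·(-2) + (1−p)·5 = -7p + 5
  Firm B's payoff to High: p·1 + (1−p)·0 = p
  -7p + 5 = p  ⇒  -8p = -5  ⇒  p = 5/8.
Firm A's indifference between Low and High determines Firm B's mixing probability q:
  Firm A's payoff from Low: q·6 + (1−q)·2 = 4q + 2
  Firm A's payoff from High: q·(-6) + (1−q)·5 = -11q + 5
  4q + 2 = -11q + 5  ⇒  15q = 3  ⇒  q = 1/5.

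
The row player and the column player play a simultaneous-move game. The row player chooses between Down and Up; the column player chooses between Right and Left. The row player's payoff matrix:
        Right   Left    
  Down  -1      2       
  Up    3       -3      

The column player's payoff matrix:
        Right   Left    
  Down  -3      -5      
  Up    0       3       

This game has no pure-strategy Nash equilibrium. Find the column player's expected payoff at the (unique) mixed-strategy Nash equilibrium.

-9/5

Set the column player's expected payoff from Right equal to that from Left:
  the column player's expected payoff from Right: p·(-3) + (1−p)·0 = -3p
  the column player's expected payoff from Left: p·(-5) + (1−p)·3 = -8p + 3
  -3p = -8p + 3  ⇒  5p = 3  ⇒  p = 3/5.
At equilibrium the column player is indifferent across columns, so the column player's payoff equals the payoff from Right: (3/5)·(-3) + (2/5)·0 = -9/5.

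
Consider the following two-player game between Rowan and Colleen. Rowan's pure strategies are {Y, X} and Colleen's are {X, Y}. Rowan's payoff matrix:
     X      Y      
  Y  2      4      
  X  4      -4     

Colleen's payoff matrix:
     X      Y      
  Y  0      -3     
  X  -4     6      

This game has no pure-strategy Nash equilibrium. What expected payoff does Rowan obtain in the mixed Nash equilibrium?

Set Rowan's expected payoff from Y equal to that from X:
  Rowan's expected payoff from Y: q·2 + (1−q)·4 = -2q + 4
  Rowan's expected payoff from X: q·4 + (1−q)·(-4) = 8q - 4
  -2q + 4 = 8q - 4  ⇒  -10q = -8  ⇒  q = 4/5.
At equilibrium Rowan is indifferent across rows, so Rowan's payoff equals the payoff from Y: (4/5)·2 + (1/5)·4 = 12/5.

12/5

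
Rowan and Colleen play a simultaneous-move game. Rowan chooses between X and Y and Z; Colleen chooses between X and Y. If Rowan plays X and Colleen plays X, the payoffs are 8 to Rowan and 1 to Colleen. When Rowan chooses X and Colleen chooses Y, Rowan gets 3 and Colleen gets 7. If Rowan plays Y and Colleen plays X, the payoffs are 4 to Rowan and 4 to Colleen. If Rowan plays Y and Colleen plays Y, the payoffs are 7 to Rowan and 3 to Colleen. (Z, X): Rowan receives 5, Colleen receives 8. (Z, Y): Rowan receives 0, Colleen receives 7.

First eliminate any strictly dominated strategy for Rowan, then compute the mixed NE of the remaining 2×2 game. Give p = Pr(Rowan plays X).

p = 1/7

Rowan's strategy Z is strictly dominated by X: 8 > 5 and 3 > 0. Eliminate Z.
Rowan's mix must leave Colleen indifferent between X and Y.
  Colleen's payoff from X: p·1 + (1−p)·4 = -3p + 4
  Colleen's payoff from Y: p·7 + (1−p)·3 = 4p + 3
  -3p + 4 = 4p + 3  ⇒  -7p = -1  ⇒  p = 1/7.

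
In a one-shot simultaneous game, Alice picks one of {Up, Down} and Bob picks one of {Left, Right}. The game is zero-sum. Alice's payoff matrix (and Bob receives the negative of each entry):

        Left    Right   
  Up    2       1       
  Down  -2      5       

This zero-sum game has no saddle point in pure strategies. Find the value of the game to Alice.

Alice's indifference between Up and Down determines Bob's mixing probability q:
  Alice's payoff to Up: q·2 + (1−q)·1 = q + 1
  Alice's payoff to Down: q·(-2) + (1−q)·5 = -7q + 5
  q + 1 = -7q + 5  ⇒  8q = 4  ⇒  q = 1/2.
The value is Alice's expected payoff against this mix (using Up): (1/2)·2 + (1/2)·1 = 3/2.

v = 3/2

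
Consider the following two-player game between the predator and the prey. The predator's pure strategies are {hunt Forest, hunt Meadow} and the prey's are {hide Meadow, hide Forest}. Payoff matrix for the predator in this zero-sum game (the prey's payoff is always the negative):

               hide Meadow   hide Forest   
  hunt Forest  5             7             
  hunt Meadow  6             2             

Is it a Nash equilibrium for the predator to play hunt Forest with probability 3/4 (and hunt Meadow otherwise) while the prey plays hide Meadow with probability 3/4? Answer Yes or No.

No

Given the predator's mix p = 3/4, the prey's payoff from hide Meadow is -21/4 but from hide Forest is -23/4. The prey strictly prefers hide Meadow, so the prey would not mix.
So the proposed profile is not a Nash equilibrium.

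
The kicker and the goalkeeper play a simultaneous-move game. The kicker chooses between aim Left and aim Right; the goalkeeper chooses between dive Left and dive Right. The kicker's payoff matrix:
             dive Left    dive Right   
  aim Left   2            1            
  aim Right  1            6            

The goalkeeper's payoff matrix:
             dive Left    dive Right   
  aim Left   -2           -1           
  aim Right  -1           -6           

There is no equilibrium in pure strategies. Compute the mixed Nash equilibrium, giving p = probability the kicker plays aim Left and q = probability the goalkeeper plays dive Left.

The kicker's mix must leave the goalkeeper indifferent between dive Left and dive Right.
  the goalkeeper's payoff from dive Left: p·(-2) + (1−p)·(-1) = -p - 1
  the goalkeeper's payoff from dive Right: p·(-1) + (1−p)·(-6) = 5p - 6
  -p - 1 = 5p - 6  ⇒  -6p = -5  ⇒  p = 5/6.
Set the kicker's expected payoff from aim Left equal to that from aim Right:
  the kicker's expected payoff from aim Left: q·2 + (1−q)·1 = q + 1
  the kicker's expected payoff from aim Right: q·1 + (1−q)·6 = -5q + 6
  q + 1 = -5q + 6  ⇒  6q = 5  ⇒  q = 5/6.

p = 5/6, q = 5/6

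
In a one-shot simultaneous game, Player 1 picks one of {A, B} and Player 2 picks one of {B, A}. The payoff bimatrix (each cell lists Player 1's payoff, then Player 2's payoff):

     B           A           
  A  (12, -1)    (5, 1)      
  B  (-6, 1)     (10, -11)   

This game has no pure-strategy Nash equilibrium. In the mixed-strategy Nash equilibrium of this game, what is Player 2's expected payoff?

Set Player 2's expected payoff from B equal to that from A:
  Player 2's payoff to B: p·(-1) + (1−p)·1 = -2p + 1
  Player 2's payoff to A: p·1 + (1−p)·(-11) = 12p - 11
  -2p + 1 = 12p - 11  ⇒  -14p = -12  ⇒  p = 6/7.
At equilibrium Player 2 is indifferent across columns, so Player 2's payoff equals the payoff from B: (6/7)·(-1) + (1/7)·1 = -5/7.

-5/7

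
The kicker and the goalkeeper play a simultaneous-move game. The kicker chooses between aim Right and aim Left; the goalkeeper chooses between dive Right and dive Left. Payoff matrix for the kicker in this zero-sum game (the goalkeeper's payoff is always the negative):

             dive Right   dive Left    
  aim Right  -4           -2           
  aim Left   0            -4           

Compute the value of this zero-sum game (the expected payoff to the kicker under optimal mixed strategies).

v = -8/3

For the kicker to be willing to mix, the kicker must be indifferent between aim Right and aim Left, which pins down the goalkeeper's mix.
  the kicker's payoff from aim Right: q·(-4) + (1−q)·(-2) = -2q - 2
  the kicker's payoff from aim Left: q·0 + (1−q)·(-4) = 4q - 4
  -2q - 2 = 4q - 4  ⇒  -6q = -2  ⇒  q = 1/3.
The value is the kicker's expected payoff against this mix (using aim Right): (1/3)·(-4) + (2/3)·(-2) = -8/3.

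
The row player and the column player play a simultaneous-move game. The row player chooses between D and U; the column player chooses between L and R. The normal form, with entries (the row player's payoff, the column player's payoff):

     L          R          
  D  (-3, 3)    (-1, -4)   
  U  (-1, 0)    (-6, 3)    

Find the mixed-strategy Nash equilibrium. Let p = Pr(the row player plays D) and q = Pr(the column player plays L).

p = 3/10, q = 5/7

The column player's indifference between L and R determines the row player's mixing probability p:
  the column player's payoff to L: p·3 + (1−p)·0 = 3p
  the column player's payoff to R: p·(-4) + (1−p)·3 = -7p + 3
  3p = -7p + 3  ⇒  10p = 3  ⇒  p = 3/10.
In a mixed equilibrium the row player is indifferent between D and U; this condition fixes q.
  the row player's expected payoff from D: q·(-3) + (1−q)·(-1) = -2q - 1
  the row player's expected payoff from U: q·(-1) + (1−q)·(-6) = 5q - 6
  -2q - 1 = 5q - 6  ⇒  -7q = -5  ⇒  q = 5/7.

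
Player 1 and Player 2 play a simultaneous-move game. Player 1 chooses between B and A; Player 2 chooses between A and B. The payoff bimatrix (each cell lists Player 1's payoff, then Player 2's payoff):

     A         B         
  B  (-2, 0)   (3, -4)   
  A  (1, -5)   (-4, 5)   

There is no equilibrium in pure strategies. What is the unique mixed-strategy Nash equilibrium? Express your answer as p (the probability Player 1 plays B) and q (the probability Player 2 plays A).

p = 5/7, q = 7/10

Player 1's mix must leave Player 2 indifferent between A and B.
  Player 2's expected payoff from A: p·0 + (1−p)·(-5) = 5p - 5
  Player 2's expected payoff from B: p·(-4) + (1−p)·5 = -9p + 5
  5p - 5 = -9p + 5  ⇒  14p = 10  ⇒  p = 5/7.
Player 1's indifference between B and A determines Player 2's mixing probability q:
  Player 1's payoff to B: q·(-2) + (1−q)·3 = -5q + 3
  Player 1's payoff to A: q·1 + (1−q)·(-4) = 5q - 4
  -5q + 3 = 5q - 4  ⇒  -10q = -7  ⇒  q = 7/10.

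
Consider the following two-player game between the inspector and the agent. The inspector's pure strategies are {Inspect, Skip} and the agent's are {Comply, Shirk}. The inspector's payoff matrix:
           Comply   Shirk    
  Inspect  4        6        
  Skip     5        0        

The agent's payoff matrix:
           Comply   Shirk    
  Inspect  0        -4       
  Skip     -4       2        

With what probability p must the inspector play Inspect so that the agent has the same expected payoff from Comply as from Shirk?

p = 3/5

In a mixed equilibrium the agent is indifferent between Comply and Shirk; this condition fixes p.
  the agent's payoff to Comply: p·0 + (1−p)·(-4) = 4p - 4
  the agent's payoff to Shirk: p·(-4) + (1−p)·2 = -6p + 2
  4p - 4 = -6p + 2  ⇒  10p = 6  ⇒  p = 3/5.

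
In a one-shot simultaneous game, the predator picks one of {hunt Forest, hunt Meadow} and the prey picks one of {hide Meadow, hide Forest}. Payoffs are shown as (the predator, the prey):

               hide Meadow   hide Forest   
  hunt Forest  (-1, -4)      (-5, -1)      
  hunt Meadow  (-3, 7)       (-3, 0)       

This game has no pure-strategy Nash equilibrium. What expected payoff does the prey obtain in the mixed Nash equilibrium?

-7/10

In a mixed equilibrium the prey is indifferent between hide Meadow and hide Forest; this condition fixes p.
  the prey's payoff from hide Meadow: p·(-4) + (1−p)·7 = -11p + 7
  the prey's payoff from hide Forest: p·(-1) + (1−p)·0 = -p
  -11p + 7 = -p  ⇒  -10p = -7  ⇒  p = 7/10.
At equilibrium the prey is indifferent across columns, so the prey's payoff equals the payoff from hide Meadow: (7/10)·(-4) + (3/10)·7 = -7/10.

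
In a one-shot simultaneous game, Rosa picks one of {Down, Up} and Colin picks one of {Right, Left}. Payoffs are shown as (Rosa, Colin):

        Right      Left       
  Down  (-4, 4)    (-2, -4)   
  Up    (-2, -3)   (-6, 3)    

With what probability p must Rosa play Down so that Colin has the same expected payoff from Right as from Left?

p = 3/7

In a mixed equilibrium Colin is indifferent between Right and Left; this condition fixes p.
  Colin's payoff to Right: p·4 + (1−p)·(-3) = 7p - 3
  Colin's payoff to Left: p·(-4) + (1−p)·3 = -7p + 3
  7p - 3 = -7p + 3  ⇒  14p = 6  ⇒  p = 3/7.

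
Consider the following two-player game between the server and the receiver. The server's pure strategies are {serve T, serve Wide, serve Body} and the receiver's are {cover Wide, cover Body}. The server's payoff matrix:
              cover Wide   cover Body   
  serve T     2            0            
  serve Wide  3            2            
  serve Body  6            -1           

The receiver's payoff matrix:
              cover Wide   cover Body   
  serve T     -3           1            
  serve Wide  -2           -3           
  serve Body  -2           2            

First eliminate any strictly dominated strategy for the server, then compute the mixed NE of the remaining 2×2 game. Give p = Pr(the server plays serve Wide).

p = 4/5

The server's strategy serve T is strictly dominated by serve Wide: 3 > 2 and 2 > 0. Eliminate serve T.
The server's mix must leave the receiver indifferent between cover Wide and cover Body.
  the receiver's expected payoff from cover Wide: p·(-2) + (1−p)·(-2) = -2
  the receiver's expected payoff from cover Body: p·(-3) + (1−p)·2 = -5p + 2
  -2 = -5p + 2  ⇒  5p = 4  ⇒  p = 4/5.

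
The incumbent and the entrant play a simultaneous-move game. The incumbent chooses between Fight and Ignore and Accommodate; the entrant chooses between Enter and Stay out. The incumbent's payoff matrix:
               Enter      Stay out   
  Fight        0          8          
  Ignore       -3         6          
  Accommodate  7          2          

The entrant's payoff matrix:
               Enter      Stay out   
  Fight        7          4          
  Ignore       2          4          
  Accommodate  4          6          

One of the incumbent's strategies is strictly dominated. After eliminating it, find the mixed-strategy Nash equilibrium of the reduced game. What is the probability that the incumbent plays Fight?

The incumbent's strategy Ignore is strictly dominated by Fight: 0 > -3 and 8 > 6. Eliminate Ignore.
The incumbent's mix must leave the entrant indifferent between Enter and Stay out.
  the entrant's payoff to Enter: p·7 + (1−p)·4 = 3p + 4
  the entrant's payoff to Stay out: p·4 + (1−p)·6 = -2p + 6
  3p + 4 = -2p + 6  ⇒  5p = 2  ⇒  p = 2/5.

p = 2/5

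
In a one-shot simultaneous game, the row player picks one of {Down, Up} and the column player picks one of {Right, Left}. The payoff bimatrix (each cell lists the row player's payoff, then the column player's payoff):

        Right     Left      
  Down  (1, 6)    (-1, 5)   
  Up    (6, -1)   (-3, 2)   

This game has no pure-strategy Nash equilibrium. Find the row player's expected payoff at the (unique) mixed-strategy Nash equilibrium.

-3/7

In a mixed equilibrium the row player is indifferent between Down and Up; this condition fixes q.
  the row player's expected payoff from Down: q·1 + (1−q)·(-1) = 2q - 1
  the row player's expected payoff from Up: q·6 + (1−q)·(-3) = 9q - 3
  2q - 1 = 9q - 3  ⇒  -7q = -2  ⇒  q = 2/7.
At equilibrium the row player is indifferent across rows, so the row player's payoff equals the payoff from Down: (2/7)·1 + (5/7)·(-1) = -3/7.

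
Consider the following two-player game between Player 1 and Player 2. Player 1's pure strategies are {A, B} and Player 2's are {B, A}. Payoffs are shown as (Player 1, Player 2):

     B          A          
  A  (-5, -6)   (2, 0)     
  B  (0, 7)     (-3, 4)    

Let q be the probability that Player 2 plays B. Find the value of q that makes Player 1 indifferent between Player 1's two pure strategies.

Player 1's indifference between A and B determines Player 2's mixing probability q:
  Player 1's expected payoff from A: q·(-5) + (1−q)·2 = -7q + 2
  Player 1's expected payoff from B: q·0 + (1−q)·(-3) = 3q - 3
  -7q + 2 = 3q - 3  ⇒  -10q = -5  ⇒  q = 1/2.

q = 1/2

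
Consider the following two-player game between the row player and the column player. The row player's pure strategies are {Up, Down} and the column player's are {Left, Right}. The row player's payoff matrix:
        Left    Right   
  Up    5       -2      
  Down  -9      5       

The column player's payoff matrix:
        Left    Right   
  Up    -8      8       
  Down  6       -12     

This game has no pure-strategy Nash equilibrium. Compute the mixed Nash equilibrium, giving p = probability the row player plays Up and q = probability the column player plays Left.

p = 9/17, q = 1/3

Set the column player's expected payoff from Left equal to that from Right:
  the column player's payoff from Left: p·(-8) + (1−p)·6 = -14p + 6
  the column player's payoff from Right: p·8 + (1−p)·(-12) = 20p - 12
  -14p + 6 = 20p - 12  ⇒  -34p = -18  ⇒  p = 9/17.
For the row player to be willing to mix, the row player must be indifferent between Up and Down, which pins down the column player's mix.
  the row player's payoff from Up: q·5 + (1−q)·(-2) = 7q - 2
  the row player's payoff from Down: q·(-9) + (1−q)·5 = -14q + 5
  7q - 2 = -14q + 5  ⇒  21q = 7  ⇒  q = 1/3.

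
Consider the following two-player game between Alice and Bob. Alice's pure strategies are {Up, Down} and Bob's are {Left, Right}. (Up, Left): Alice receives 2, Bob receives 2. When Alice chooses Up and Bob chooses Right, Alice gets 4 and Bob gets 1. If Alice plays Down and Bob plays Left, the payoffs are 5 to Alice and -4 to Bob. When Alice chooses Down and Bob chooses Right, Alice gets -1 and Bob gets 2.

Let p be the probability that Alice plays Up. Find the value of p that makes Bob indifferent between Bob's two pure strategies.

Alice's mix must leave Bob indifferent between Left and Right.
  Bob's payoff to Left: p·2 + (1−p)·(-4) = 6p - 4
  Bob's payoff to Right: p·1 + (1−p)·2 = -p + 2
  6p - 4 = -p + 2  ⇒  7p = 6  ⇒  p = 6/7.

p = 6/7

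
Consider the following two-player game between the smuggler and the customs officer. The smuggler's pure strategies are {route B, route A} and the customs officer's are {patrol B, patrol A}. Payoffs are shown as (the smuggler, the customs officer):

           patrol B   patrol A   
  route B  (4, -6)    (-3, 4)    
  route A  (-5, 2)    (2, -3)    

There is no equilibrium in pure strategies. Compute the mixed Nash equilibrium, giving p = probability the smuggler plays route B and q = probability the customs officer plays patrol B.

In a mixed equilibrium the customs officer is indifferent between patrol B and patrol A; this condition fixes p.
  the customs officer's payoff from patrol B: p·(-6) + (1−p)·2 = -8p + 2
  the customs officer's payoff from patrol A: p·4 + (1−p)·(-3) = 7p - 3
  -8p + 2 = 7p - 3  ⇒  -15p = -5  ⇒  p = 1/3.
Set the smuggler's expected payoff from route B equal to that from route A:
  the smuggler's payoff from route B: q·4 + (1−q)·(-3) = 7q - 3
  the smuggler's payoff from route A: q·(-5) + (1−q)·2 = -7q + 2
  7q - 3 = -7q + 2  ⇒  14q = 5  ⇒  q = 5/14.

p = 1/3, q = 5/14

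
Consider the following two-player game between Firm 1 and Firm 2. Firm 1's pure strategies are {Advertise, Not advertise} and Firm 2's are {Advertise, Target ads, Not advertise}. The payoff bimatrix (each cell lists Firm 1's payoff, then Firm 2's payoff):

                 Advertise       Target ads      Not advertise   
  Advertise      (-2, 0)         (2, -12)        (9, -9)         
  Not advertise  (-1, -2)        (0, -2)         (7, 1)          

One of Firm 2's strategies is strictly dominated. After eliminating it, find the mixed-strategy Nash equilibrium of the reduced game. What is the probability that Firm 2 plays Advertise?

q = 2/3

Firm 2's strategy Target ads is strictly dominated by Not advertise: -9 > -12 and 1 > -2. Eliminate Target ads.
For Firm 1 to be willing to mix, Firm 1 must be indifferent between Advertise and Not advertise, which pins down Firm 2's mix.
  Firm 1's expected payoff from Advertise: q·(-2) + (1−q)·9 = -11q + 9
  Firm 1's expected payoff from Not advertise: q·(-1) + (1−q)·7 = -8q + 7
  -11q + 9 = -8q + 7  ⇒  -3q = -2  ⇒  q = 2/3.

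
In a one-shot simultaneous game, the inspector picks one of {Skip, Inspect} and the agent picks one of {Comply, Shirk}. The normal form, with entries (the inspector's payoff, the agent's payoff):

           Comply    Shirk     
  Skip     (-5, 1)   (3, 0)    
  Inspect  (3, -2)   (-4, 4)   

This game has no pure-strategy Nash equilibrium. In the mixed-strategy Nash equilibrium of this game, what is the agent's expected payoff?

4/7

The inspector's mix must leave the agent indifferent between Comply and Shirk.
  the agent's payoff to Comply: p·1 + (1−p)·(-2) = 3p - 2
  the agent's payoff to Shirk: p·0 + (1−p)·4 = -4p + 4
  3p - 2 = -4p + 4  ⇒  7p = 6  ⇒  p = 6/7.
At equilibrium the agent is indifferent across columns, so the agent's payoff equals the payoff from Comply: (6/7)·1 + (1/7)·(-2) = 4/7.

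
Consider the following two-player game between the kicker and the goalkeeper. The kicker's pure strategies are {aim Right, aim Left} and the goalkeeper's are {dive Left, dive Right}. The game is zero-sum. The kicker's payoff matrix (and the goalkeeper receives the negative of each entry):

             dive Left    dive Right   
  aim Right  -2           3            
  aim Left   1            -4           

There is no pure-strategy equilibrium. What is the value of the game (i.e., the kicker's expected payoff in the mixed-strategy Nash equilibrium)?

v = -1/2

Set the kicker's expected payoff from aim Right equal to that from aim Left:
  the kicker's payoff to aim Right: q·(-2) + (1−q)·3 = -5q + 3
  the kicker's payoff to aim Left: q·1 + (1−q)·(-4) = 5q - 4
  -5q + 3 = 5q - 4  ⇒  -10q = -7  ⇒  q = 7/10.
The value is the kicker's expected payoff against this mix (using aim Right): (7/10)·(-2) + (3/10)·3 = -1/2.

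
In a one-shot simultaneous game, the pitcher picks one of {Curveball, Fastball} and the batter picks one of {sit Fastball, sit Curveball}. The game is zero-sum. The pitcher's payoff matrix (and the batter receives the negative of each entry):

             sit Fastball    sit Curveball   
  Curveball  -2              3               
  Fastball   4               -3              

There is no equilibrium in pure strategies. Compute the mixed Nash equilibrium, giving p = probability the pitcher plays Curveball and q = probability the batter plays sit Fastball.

p = 7/12, q = 1/2

Set the batter's expected payoff from sit Fastball equal to that from sit Curveball:
  the batter's payoff from sit Fastball: p·2 + (1−p)·(-4) = 6p - 4
  the batter's payoff from sit Curveball: p·(-3) + (1−p)·3 = -6p + 3
  6p - 4 = -6p + 3  ⇒  12p = 7  ⇒  p = 7/12.
In a mixed equilibrium the pitcher is indifferent between Curveball and Fastball; this condition fixes q.
  the pitcher's payoff from Curveball: q·(-2) + (1−q)·3 = -5q + 3
  the pitcher's payoff from Fastball: q·4 + (1−q)·(-3) = 7q - 3
  -5q + 3 = 7q - 3  ⇒  -12q = -6  ⇒  q = 1/2.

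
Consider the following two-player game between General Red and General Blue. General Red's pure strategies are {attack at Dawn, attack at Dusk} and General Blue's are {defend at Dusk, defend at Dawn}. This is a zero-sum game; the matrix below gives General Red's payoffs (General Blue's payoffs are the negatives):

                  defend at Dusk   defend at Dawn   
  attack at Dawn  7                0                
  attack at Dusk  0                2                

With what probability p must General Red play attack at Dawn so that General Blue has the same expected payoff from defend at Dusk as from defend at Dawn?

p = 2/9

In a mixed equilibrium General Blue is indifferent between defend at Dusk and defend at Dawn; this condition fixes p.
  General Blue's expected payoff from defend at Dusk: p·(-7) + (1−p)·0 = -7p
  General Blue's expected payoff from defend at Dawn: p·0 + (1−p)·(-2) = 2p - 2
  -7p = 2p - 2  ⇒  -9p = -2  ⇒  p = 2/9.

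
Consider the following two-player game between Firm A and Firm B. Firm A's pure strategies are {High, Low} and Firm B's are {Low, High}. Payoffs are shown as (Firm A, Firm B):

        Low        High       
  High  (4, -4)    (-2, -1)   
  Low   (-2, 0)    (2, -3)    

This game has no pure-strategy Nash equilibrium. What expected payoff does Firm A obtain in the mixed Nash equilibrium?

2/5

For Firm A to be willing to mix, Firm A must be indifferent between High and Low, which pins down Firm B's mix.
  Firm A's payoff from High: q·4 + (1−q)·(-2) = 6q - 2
  Firm A's payoff from Low: q·(-2) + (1−q)·2 = -4q + 2
  6q - 2 = -4q + 2  ⇒  10q = 4  ⇒  q = 2/5.
At equilibrium Firm A is indifferent across rows, so Firm A's payoff equals the payoff from High: (2/5)·4 + (3/5)·(-2) = 2/5.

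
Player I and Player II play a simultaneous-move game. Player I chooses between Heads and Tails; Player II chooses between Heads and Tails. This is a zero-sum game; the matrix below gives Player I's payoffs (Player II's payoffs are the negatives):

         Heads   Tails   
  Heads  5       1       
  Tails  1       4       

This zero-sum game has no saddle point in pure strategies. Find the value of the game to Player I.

v = 19/7

In a mixed equilibrium Player I is indifferent between Heads and Tails; this condition fixes q.
  Player I's payoff from Heads: q·5 + (1−q)·1 = 4q + 1
  Player I's payoff from Tails: q·1 + (1−q)·4 = -3q + 4
  4q + 1 = -3q + 4  ⇒  7q = 3  ⇒  q = 3/7.
The value is Player I's expected payoff against this mix (using Heads): (3/7)·5 + (4/7)·1 = 19/7.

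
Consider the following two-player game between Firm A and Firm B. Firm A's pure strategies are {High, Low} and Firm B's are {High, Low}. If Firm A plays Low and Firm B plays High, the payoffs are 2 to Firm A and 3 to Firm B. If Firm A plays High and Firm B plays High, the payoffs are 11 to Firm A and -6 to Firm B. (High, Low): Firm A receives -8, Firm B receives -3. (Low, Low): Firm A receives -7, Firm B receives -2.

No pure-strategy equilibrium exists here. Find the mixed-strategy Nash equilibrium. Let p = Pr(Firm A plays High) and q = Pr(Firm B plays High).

p = 5/8, q = 1/10

Firm B's indifference between High and Low determines Firm A's mixing probability p:
  Firm B's payoff from High: p·(-6) + (1−p)·3 = -9p + 3
  Firm B's payoff from Low: p·(-3) + (1−p)·(-2) = -p - 2
  -9p + 3 = -p - 2  ⇒  -8p = -5  ⇒  p = 5/8.
In a mixed equilibrium Firm A is indifferent between High and Low; this condition fixes q.
  Firm A's expected payoff from High: q·11 + (1−q)·(-8) = 19q - 8
  Firm A's expected payoff from Low: q·2 + (1−q)·(-7) = 9q - 7
  19q - 8 = 9q - 7  ⇒  10q = 1  ⇒  q = 1/10.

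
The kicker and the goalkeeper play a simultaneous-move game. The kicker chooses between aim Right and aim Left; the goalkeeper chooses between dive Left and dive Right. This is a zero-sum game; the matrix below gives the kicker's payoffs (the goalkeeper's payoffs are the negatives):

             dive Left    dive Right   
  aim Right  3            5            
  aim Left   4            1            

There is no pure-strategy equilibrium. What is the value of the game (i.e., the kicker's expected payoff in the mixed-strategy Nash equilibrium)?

v = 17/5

The kicker's indifference between aim Right and aim Left determines the goalkeeper's mixing probability q:
  the kicker's expected payoff from aim Right: q·3 + (1−q)·5 = -2q + 5
  the kicker's expected payoff from aim Left: q·4 + (1−q)·1 = 3q + 1
  -2q + 5 = 3q + 1  ⇒  -5q = -4  ⇒  q = 4/5.
The value is the kicker's expected payoff against this mix (using aim Right): (4/5)·3 + (1/5)·5 = 17/5.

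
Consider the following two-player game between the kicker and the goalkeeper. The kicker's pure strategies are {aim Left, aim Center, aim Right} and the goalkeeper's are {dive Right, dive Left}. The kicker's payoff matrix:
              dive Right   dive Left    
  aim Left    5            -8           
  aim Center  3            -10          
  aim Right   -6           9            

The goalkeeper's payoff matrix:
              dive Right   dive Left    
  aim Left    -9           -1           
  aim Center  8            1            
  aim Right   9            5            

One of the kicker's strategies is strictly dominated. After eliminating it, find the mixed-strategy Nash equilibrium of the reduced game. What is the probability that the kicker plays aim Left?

p = 1/3

The kicker's strategy aim Center is strictly dominated by aim Left: 5 > 3 and -8 > -10. Eliminate aim Center.
In a mixed equilibrium the goalkeeper is indifferent between dive Right and dive Left; this condition fixes p.
  the goalkeeper's payoff from dive Right: p·(-9) + (1−p)·9 = -18p + 9
  the goalkeeper's payoff from dive Left: p·(-1) + (1−p)·5 = -6p + 5
  -18p + 9 = -6p + 5  ⇒  -12p = -4  ⇒  p = 1/3.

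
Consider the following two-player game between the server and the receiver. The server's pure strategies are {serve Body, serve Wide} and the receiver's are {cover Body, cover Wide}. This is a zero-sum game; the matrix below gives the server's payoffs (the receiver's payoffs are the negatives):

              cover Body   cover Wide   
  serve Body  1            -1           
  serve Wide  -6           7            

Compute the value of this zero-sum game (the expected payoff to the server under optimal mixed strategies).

Set the server's expected payoff from serve Body equal to that from serve Wide:
  the server's expected payoff from serve Body: q·1 + (1−q)·(-1) = 2q - 1
  the server's expected payoff from serve Wide: q·(-6) + (1−q)·7 = -13q + 7
  2q - 1 = -13q + 7  ⇒  15q = 8  ⇒  q = 8/15.
The value is the server's expected payoff against this mix (using serve Body): (8/15)·1 + (7/15)·(-1) = 1/15.

v = 1/15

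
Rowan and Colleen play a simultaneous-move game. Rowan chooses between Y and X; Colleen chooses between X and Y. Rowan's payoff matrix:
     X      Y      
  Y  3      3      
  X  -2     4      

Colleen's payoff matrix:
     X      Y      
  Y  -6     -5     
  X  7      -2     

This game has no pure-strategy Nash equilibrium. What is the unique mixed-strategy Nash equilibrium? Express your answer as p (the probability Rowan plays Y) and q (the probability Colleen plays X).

Colleen's indifference between X and Y determines Rowan's mixing probability p:
  Colleen's payoff to X: p·(-6) + (1−p)·7 = -13p + 7
  Colleen's payoff to Y: p·(-5) + (1−p)·(-2) = -3p - 2
  -13p + 7 = -3p - 2  ⇒  -10p = -9  ⇒  p = 9/10.
In a mixed equilibrium Rowan is indifferent between Y and X; this condition fixes q.
  Rowan's payoff to Y: q·3 + (1−q)·3 = 3
  Rowan's payoff to X: q·(-2) + (1−q)·4 = -6q + 4
  3 = -6q + 4  ⇒  6q = 1  ⇒  q = 1/6.

p = 9/10, q = 1/6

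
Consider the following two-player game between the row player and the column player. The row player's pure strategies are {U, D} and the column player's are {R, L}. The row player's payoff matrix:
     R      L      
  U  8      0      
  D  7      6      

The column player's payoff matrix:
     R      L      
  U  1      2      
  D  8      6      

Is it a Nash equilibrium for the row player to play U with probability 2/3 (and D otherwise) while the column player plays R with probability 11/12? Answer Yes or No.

No

Given the column player's mix q = 11/12, the row player's payoff from U is 22/3 but from D is 83/12. The row player strictly prefers U, so the row player would not mix.
So the proposed profile is not a Nash equilibrium.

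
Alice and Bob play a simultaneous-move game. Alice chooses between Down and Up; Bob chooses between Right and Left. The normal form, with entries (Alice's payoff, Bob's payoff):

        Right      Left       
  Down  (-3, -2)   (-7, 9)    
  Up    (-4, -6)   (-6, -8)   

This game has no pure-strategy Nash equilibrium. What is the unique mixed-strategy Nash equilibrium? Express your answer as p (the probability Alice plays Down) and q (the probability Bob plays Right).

p = 2/13, q = 1/2

Set Bob's expected payoff from Right equal to that from Left:
  Bob's payoff from Right: p·(-2) + (1−p)·(-6) = 4p - 6
  Bob's payoff from Left: p·9 + (1−p)·(-8) = 17p - 8
  4p - 6 = 17p - 8  ⇒  -13p = -2  ⇒  p = 2/13.
Bob's mix must leave Alice indifferent between Down and Up.
  Alice's payoff from Down: q·(-3) + (1−q)·(-7) = 4q - 7
  Alice's payoff from Up: q·(-4) + (1−q)·(-6) = 2q - 6
  4q - 7 = 2q - 6  ⇒  2q = 1  ⇒  q = 1/2.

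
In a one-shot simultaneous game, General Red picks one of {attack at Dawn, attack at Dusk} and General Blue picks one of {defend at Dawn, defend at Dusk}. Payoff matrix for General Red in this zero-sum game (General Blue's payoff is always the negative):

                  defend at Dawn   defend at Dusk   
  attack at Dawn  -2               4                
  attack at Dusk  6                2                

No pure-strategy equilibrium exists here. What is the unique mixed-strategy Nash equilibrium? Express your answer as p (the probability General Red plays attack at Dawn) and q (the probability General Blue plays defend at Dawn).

p = 2/5, q = 1/5

Set General Blue's expected payoff from defend at Dawn equal to that from defend at Dusk:
  General Blue's expected payoff from defend at Dawn: p·2 + (1−p)·(-6) = 8p - 6
  General Blue's expected payoff from defend at Dusk: p·(-4) + (1−p)·(-2) = -2p - 2
  8p - 6 = -2p - 2  ⇒  10p = 4  ⇒  p = 2/5.
In a mixed equilibrium General Red is indifferent between attack at Dawn and attack at Dusk; this condition fixes q.
  General Red's payoff from attack at Dawn: q·(-2) + (1−q)·4 = -6q + 4
  General Red's payoff from attack at Dusk: q·6 + (1−q)·2 = 4q + 2
  -6q + 4 = 4q + 2  ⇒  -10q = -2  ⇒  q = 1/5.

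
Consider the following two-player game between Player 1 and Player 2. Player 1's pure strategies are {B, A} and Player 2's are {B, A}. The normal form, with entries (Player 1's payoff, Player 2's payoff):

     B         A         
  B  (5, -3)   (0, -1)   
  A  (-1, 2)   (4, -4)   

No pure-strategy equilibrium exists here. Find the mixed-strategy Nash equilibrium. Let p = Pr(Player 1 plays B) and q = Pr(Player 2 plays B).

p = 3/4, q = 2/5

Player 2's indifference between B and A determines Player 1's mixing probability p:
  Player 2's expected payoff from B: p·(-3) + (1−p)·2 = -5p + 2
  Player 2's expected payoff from A: p·(-1) + (1−p)·(-4) = 3p - 4
  -5p + 2 = 3p - 4  ⇒  -8p = -6  ⇒  p = 3/4.
Set Player 1's expected payoff from B equal to that from A:
  Player 1's payoff from B: q·5 + (1−q)·0 = 5q
  Player 1's payoff from A: q·(-1) + (1−q)·4 = -5q + 4
  5q = -5q + 4  ⇒  10q = 4  ⇒  q = 2/5.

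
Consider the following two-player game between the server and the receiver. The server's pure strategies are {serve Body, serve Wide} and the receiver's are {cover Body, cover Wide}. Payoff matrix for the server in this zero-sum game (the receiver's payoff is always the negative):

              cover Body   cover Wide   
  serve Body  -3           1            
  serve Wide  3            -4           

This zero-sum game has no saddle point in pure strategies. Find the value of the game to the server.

For the server to be willing to mix, the server must be indifferent between serve Body and serve Wide, which pins down the receiver's mix.
  the server's payoff to serve Body: q·(-3) + (1−q)·1 = -4q + 1
  the server's payoff to serve Wide: q·3 + (1−q)·(-4) = 7q - 4
  -4q + 1 = 7q - 4  ⇒  -11q = -5  ⇒  q = 5/11.
The value is the server's expected payoff against this mix (using serve Body): (5/11)·(-3) + (6/11)·1 = -9/11.

v = -9/11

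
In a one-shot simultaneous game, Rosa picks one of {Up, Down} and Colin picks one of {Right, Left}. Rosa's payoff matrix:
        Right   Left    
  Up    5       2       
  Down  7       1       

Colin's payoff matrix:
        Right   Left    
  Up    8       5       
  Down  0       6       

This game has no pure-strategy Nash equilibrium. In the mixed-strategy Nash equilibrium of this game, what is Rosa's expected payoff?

Set Rosa's expected payoff from Up equal to that from Down:
  Rosa's payoff to Up: q·5 + (1−q)·2 = 3q + 2
  Rosa's payoff to Down: q·7 + (1−q)·1 = 6q + 1
  3q + 2 = 6q + 1  ⇒  -3q = -1  ⇒  q = 1/3.
At equilibrium Rosa is indifferent across rows, so Rosa's payoff equals the payoff from Up: (1/3)·5 + (2/3)·2 = 3.

3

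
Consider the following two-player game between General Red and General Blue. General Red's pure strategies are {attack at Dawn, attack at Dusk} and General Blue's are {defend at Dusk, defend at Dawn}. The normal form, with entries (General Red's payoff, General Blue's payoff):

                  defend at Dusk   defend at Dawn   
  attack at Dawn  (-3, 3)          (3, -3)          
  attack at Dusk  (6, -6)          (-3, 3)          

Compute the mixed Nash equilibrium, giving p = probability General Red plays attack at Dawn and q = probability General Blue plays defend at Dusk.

p = 3/5, q = 2/5

General Blue's indifference between defend at Dusk and defend at Dawn determines General Red's mixing probability p:
  General Blue's expected payoff from defend at Dusk: p·3 + (1−p)·(-6) = 9p - 6
  General Blue's expected payoff from defend at Dawn: p·(-3) + (1−p)·3 = -6p + 3
  9p - 6 = -6p + 3  ⇒  15p = 9  ⇒  p = 3/5.
General Blue's mix must leave General Red indifferent between attack at Dawn and attack at Dusk.
  General Red's expected payoff from attack at Dawn: q·(-3) + (1−q)·3 = -6q + 3
  General Red's expected payoff from attack at Dusk: q·6 + (1−q)·(-3) = 9q - 3
  -6q + 3 = 9q - 3  ⇒  -15q = -6  ⇒  q = 2/5.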